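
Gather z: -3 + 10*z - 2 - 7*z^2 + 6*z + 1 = -7*z^2 + 16*z - 4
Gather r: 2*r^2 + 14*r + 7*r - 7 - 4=2*r^2 + 21*r - 11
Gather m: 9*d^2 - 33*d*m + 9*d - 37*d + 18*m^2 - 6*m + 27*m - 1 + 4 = 9*d^2 - 28*d + 18*m^2 + m*(21 - 33*d) + 3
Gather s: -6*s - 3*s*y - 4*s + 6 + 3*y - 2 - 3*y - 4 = s*(-3*y - 10)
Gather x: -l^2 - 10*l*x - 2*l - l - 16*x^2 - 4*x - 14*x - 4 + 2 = -l^2 - 3*l - 16*x^2 + x*(-10*l - 18) - 2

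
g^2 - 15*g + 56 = (g - 8)*(g - 7)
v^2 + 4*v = v*(v + 4)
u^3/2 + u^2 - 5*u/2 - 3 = (u/2 + 1/2)*(u - 2)*(u + 3)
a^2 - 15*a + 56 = (a - 8)*(a - 7)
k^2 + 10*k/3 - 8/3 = (k - 2/3)*(k + 4)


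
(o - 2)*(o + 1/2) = o^2 - 3*o/2 - 1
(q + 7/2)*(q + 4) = q^2 + 15*q/2 + 14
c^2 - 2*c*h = c*(c - 2*h)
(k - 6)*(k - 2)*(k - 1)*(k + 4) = k^4 - 5*k^3 - 16*k^2 + 68*k - 48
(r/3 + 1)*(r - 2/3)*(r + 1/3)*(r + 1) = r^4/3 + 11*r^3/9 + 13*r^2/27 - 17*r/27 - 2/9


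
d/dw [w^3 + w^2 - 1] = w*(3*w + 2)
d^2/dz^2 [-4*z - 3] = 0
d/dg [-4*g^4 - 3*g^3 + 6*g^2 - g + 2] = -16*g^3 - 9*g^2 + 12*g - 1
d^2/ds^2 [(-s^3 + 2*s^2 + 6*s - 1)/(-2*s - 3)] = 2*(4*s^3 + 18*s^2 + 27*s + 22)/(8*s^3 + 36*s^2 + 54*s + 27)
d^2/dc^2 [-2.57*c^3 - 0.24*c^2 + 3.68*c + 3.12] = -15.42*c - 0.48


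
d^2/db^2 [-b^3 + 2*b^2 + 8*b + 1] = 4 - 6*b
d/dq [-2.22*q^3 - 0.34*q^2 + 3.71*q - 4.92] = -6.66*q^2 - 0.68*q + 3.71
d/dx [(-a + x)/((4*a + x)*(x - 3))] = ((a - x)*(4*a + x) + (a - x)*(x - 3) + (4*a + x)*(x - 3))/((4*a + x)^2*(x - 3)^2)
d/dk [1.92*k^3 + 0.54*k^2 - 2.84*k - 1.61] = 5.76*k^2 + 1.08*k - 2.84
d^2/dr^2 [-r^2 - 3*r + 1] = -2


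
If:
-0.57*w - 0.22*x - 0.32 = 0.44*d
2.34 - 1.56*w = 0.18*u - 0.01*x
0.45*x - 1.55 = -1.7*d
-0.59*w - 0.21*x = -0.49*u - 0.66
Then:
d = 5.91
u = -6.84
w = 2.17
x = -18.90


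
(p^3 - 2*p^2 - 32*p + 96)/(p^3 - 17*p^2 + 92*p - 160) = (p^2 + 2*p - 24)/(p^2 - 13*p + 40)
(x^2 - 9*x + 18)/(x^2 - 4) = (x^2 - 9*x + 18)/(x^2 - 4)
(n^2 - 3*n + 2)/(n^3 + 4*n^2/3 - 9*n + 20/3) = 3*(n - 2)/(3*n^2 + 7*n - 20)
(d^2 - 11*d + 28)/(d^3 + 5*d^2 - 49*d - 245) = (d - 4)/(d^2 + 12*d + 35)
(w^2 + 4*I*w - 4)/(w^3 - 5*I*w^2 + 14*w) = (w + 2*I)/(w*(w - 7*I))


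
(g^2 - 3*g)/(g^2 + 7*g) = (g - 3)/(g + 7)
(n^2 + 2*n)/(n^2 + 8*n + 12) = n/(n + 6)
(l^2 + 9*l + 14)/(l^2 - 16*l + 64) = (l^2 + 9*l + 14)/(l^2 - 16*l + 64)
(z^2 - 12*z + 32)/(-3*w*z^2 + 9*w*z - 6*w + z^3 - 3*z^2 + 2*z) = (-z^2 + 12*z - 32)/(3*w*z^2 - 9*w*z + 6*w - z^3 + 3*z^2 - 2*z)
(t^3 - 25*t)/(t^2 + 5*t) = t - 5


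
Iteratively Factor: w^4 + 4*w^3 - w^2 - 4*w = (w - 1)*(w^3 + 5*w^2 + 4*w) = (w - 1)*(w + 1)*(w^2 + 4*w) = w*(w - 1)*(w + 1)*(w + 4)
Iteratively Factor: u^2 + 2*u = (u)*(u + 2)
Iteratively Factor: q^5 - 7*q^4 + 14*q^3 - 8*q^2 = (q)*(q^4 - 7*q^3 + 14*q^2 - 8*q) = q*(q - 2)*(q^3 - 5*q^2 + 4*q) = q*(q - 2)*(q - 1)*(q^2 - 4*q) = q^2*(q - 2)*(q - 1)*(q - 4)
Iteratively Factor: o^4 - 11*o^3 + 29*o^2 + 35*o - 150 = (o - 5)*(o^3 - 6*o^2 - o + 30) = (o - 5)*(o - 3)*(o^2 - 3*o - 10) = (o - 5)^2*(o - 3)*(o + 2)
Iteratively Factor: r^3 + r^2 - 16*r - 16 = (r + 1)*(r^2 - 16) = (r + 1)*(r + 4)*(r - 4)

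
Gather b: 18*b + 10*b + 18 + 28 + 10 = 28*b + 56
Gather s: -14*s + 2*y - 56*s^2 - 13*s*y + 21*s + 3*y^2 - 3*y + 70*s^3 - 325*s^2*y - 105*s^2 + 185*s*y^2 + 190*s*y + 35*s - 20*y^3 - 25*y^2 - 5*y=70*s^3 + s^2*(-325*y - 161) + s*(185*y^2 + 177*y + 42) - 20*y^3 - 22*y^2 - 6*y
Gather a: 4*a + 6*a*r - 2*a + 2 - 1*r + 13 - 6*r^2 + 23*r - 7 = a*(6*r + 2) - 6*r^2 + 22*r + 8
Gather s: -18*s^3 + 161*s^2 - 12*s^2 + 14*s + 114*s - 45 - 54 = -18*s^3 + 149*s^2 + 128*s - 99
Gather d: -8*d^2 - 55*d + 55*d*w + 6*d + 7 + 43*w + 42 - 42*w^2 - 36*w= -8*d^2 + d*(55*w - 49) - 42*w^2 + 7*w + 49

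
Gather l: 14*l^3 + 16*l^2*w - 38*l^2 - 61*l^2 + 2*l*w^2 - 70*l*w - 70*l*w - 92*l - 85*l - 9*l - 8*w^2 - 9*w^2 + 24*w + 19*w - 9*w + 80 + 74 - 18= 14*l^3 + l^2*(16*w - 99) + l*(2*w^2 - 140*w - 186) - 17*w^2 + 34*w + 136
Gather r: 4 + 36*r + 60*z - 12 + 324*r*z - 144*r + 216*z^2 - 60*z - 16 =r*(324*z - 108) + 216*z^2 - 24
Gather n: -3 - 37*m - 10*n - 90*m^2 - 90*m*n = -90*m^2 - 37*m + n*(-90*m - 10) - 3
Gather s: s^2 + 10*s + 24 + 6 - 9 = s^2 + 10*s + 21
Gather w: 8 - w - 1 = 7 - w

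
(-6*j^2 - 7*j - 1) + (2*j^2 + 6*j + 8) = -4*j^2 - j + 7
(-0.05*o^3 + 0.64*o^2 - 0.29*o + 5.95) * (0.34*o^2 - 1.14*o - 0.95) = -0.017*o^5 + 0.2746*o^4 - 0.7807*o^3 + 1.7456*o^2 - 6.5075*o - 5.6525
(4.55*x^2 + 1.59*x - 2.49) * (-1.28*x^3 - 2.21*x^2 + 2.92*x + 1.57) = -5.824*x^5 - 12.0907*x^4 + 12.9593*x^3 + 17.2892*x^2 - 4.7745*x - 3.9093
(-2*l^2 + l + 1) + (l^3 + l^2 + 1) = l^3 - l^2 + l + 2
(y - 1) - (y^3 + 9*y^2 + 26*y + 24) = -y^3 - 9*y^2 - 25*y - 25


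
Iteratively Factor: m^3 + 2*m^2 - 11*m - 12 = (m + 4)*(m^2 - 2*m - 3) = (m + 1)*(m + 4)*(m - 3)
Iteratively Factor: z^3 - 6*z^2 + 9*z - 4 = (z - 1)*(z^2 - 5*z + 4) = (z - 1)^2*(z - 4)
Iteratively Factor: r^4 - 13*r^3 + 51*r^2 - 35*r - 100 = (r - 4)*(r^3 - 9*r^2 + 15*r + 25) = (r - 4)*(r + 1)*(r^2 - 10*r + 25) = (r - 5)*(r - 4)*(r + 1)*(r - 5)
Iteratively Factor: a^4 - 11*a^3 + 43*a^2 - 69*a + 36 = (a - 3)*(a^3 - 8*a^2 + 19*a - 12) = (a - 3)*(a - 1)*(a^2 - 7*a + 12) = (a - 4)*(a - 3)*(a - 1)*(a - 3)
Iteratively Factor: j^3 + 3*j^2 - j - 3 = (j + 3)*(j^2 - 1) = (j + 1)*(j + 3)*(j - 1)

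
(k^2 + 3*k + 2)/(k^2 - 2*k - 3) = (k + 2)/(k - 3)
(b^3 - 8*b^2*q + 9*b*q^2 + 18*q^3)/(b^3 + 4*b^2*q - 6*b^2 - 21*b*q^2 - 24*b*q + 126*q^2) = (b^2 - 5*b*q - 6*q^2)/(b^2 + 7*b*q - 6*b - 42*q)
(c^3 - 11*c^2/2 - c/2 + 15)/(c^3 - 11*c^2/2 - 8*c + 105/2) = (2*c^2 - c - 6)/(2*c^2 - c - 21)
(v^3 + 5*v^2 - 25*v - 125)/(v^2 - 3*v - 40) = (v^2 - 25)/(v - 8)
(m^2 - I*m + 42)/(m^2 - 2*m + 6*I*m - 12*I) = (m - 7*I)/(m - 2)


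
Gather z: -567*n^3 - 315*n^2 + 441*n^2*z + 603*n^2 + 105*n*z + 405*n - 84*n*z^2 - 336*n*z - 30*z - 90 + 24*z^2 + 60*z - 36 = -567*n^3 + 288*n^2 + 405*n + z^2*(24 - 84*n) + z*(441*n^2 - 231*n + 30) - 126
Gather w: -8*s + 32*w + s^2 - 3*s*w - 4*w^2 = s^2 - 8*s - 4*w^2 + w*(32 - 3*s)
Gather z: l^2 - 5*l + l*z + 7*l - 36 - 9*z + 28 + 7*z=l^2 + 2*l + z*(l - 2) - 8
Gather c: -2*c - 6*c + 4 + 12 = 16 - 8*c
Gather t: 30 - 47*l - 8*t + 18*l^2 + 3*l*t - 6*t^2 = 18*l^2 - 47*l - 6*t^2 + t*(3*l - 8) + 30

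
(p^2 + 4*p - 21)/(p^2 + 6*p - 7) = (p - 3)/(p - 1)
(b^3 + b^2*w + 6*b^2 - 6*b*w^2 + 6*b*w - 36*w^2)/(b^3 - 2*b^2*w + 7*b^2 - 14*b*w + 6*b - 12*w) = (b + 3*w)/(b + 1)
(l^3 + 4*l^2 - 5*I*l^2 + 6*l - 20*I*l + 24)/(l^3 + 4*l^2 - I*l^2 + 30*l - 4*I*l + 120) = (l + I)/(l + 5*I)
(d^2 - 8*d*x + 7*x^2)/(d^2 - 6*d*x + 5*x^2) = (-d + 7*x)/(-d + 5*x)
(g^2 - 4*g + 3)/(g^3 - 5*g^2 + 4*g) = (g - 3)/(g*(g - 4))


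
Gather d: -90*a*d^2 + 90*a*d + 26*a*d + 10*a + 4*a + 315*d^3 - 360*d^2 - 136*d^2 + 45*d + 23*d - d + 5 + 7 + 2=14*a + 315*d^3 + d^2*(-90*a - 496) + d*(116*a + 67) + 14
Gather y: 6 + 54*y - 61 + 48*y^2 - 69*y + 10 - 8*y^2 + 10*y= 40*y^2 - 5*y - 45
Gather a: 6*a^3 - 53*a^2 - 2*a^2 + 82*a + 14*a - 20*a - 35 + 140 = 6*a^3 - 55*a^2 + 76*a + 105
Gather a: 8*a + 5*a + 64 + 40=13*a + 104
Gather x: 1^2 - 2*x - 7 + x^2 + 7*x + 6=x^2 + 5*x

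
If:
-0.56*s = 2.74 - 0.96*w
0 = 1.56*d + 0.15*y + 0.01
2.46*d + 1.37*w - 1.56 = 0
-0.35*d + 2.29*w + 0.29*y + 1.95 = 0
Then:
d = 0.61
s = -4.81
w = 0.05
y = -6.38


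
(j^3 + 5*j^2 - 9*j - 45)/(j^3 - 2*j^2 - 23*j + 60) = (j + 3)/(j - 4)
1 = 1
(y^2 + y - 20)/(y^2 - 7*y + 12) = (y + 5)/(y - 3)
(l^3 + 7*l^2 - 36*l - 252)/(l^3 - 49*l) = (l^2 - 36)/(l*(l - 7))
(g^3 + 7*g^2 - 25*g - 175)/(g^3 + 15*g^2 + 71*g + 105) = (g - 5)/(g + 3)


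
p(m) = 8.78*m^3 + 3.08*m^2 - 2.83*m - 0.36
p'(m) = 26.34*m^2 + 6.16*m - 2.83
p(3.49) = 400.50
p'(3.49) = 339.49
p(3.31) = 342.42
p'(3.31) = 306.14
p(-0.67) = 0.28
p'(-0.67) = 4.87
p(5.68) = 1691.87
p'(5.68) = 881.95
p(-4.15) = -563.11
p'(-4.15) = 425.25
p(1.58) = 37.49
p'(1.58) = 72.66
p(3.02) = 261.02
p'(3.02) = 256.00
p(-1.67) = -27.94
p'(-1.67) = 60.34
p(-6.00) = -1768.98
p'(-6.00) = 908.45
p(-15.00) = -28897.41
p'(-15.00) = 5831.27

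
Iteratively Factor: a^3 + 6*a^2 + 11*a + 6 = (a + 2)*(a^2 + 4*a + 3) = (a + 1)*(a + 2)*(a + 3)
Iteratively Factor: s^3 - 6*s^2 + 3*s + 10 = (s - 5)*(s^2 - s - 2) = (s - 5)*(s + 1)*(s - 2)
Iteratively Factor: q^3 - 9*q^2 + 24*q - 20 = (q - 2)*(q^2 - 7*q + 10) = (q - 2)^2*(q - 5)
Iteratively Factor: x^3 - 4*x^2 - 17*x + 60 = (x + 4)*(x^2 - 8*x + 15) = (x - 3)*(x + 4)*(x - 5)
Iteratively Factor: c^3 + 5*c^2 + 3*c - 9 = (c + 3)*(c^2 + 2*c - 3) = (c - 1)*(c + 3)*(c + 3)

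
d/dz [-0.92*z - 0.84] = -0.920000000000000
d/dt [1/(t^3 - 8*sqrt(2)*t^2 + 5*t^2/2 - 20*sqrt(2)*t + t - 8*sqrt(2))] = 4*(-3*t^2 - 5*t + 16*sqrt(2)*t - 1 + 20*sqrt(2))/(2*t^3 - 16*sqrt(2)*t^2 + 5*t^2 - 40*sqrt(2)*t + 2*t - 16*sqrt(2))^2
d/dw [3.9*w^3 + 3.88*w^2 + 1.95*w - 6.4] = 11.7*w^2 + 7.76*w + 1.95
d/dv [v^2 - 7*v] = 2*v - 7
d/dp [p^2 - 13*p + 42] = 2*p - 13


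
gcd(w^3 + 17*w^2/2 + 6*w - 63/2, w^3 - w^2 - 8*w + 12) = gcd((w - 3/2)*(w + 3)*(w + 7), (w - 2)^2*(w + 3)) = w + 3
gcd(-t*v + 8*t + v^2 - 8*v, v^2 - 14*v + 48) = v - 8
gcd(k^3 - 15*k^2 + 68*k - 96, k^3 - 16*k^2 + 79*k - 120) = k^2 - 11*k + 24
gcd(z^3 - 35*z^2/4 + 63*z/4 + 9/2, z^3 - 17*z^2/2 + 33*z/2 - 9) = z - 6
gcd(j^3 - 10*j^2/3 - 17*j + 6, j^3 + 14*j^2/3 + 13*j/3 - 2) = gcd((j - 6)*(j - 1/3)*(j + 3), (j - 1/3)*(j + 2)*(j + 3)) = j^2 + 8*j/3 - 1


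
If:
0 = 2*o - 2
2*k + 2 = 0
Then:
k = -1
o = 1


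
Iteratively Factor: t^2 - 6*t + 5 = (t - 1)*(t - 5)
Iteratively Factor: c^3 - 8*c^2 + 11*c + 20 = (c - 4)*(c^2 - 4*c - 5) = (c - 5)*(c - 4)*(c + 1)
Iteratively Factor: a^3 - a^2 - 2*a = (a)*(a^2 - a - 2) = a*(a + 1)*(a - 2)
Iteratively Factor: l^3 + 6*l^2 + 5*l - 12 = (l + 3)*(l^2 + 3*l - 4) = (l - 1)*(l + 3)*(l + 4)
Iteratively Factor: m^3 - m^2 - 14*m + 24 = (m - 3)*(m^2 + 2*m - 8) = (m - 3)*(m - 2)*(m + 4)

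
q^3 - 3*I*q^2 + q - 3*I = (q - 3*I)*(q - I)*(q + I)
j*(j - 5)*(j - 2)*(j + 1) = j^4 - 6*j^3 + 3*j^2 + 10*j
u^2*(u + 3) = u^3 + 3*u^2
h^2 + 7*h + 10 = (h + 2)*(h + 5)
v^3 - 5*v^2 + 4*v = v*(v - 4)*(v - 1)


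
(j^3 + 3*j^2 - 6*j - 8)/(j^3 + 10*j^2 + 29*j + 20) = (j - 2)/(j + 5)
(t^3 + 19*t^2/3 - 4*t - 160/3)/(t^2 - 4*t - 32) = (3*t^2 + 7*t - 40)/(3*(t - 8))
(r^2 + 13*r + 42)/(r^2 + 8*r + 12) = (r + 7)/(r + 2)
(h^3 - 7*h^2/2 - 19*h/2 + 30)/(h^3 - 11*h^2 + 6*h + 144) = (h^2 - 13*h/2 + 10)/(h^2 - 14*h + 48)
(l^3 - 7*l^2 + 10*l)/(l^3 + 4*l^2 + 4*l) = (l^2 - 7*l + 10)/(l^2 + 4*l + 4)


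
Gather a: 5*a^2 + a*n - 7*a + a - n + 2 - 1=5*a^2 + a*(n - 6) - n + 1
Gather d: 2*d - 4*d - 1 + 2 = 1 - 2*d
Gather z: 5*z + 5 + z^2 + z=z^2 + 6*z + 5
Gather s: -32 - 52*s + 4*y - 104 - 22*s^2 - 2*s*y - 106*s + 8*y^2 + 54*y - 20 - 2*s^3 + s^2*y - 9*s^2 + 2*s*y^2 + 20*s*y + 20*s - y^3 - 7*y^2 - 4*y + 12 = -2*s^3 + s^2*(y - 31) + s*(2*y^2 + 18*y - 138) - y^3 + y^2 + 54*y - 144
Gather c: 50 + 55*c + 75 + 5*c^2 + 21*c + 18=5*c^2 + 76*c + 143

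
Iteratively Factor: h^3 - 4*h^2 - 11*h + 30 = (h - 2)*(h^2 - 2*h - 15) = (h - 5)*(h - 2)*(h + 3)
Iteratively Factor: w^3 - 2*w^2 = (w)*(w^2 - 2*w) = w^2*(w - 2)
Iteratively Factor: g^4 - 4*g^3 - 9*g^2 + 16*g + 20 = (g + 2)*(g^3 - 6*g^2 + 3*g + 10) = (g - 5)*(g + 2)*(g^2 - g - 2) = (g - 5)*(g + 1)*(g + 2)*(g - 2)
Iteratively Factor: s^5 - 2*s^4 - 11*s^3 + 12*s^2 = (s)*(s^4 - 2*s^3 - 11*s^2 + 12*s) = s^2*(s^3 - 2*s^2 - 11*s + 12) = s^2*(s - 1)*(s^2 - s - 12) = s^2*(s - 4)*(s - 1)*(s + 3)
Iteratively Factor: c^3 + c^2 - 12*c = (c + 4)*(c^2 - 3*c) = c*(c + 4)*(c - 3)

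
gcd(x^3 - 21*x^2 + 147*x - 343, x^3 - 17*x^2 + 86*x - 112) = x - 7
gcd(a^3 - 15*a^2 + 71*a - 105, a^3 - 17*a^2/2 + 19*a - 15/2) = a^2 - 8*a + 15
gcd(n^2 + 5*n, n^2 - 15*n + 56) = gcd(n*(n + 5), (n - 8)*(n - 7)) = 1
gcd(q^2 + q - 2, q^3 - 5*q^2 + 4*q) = q - 1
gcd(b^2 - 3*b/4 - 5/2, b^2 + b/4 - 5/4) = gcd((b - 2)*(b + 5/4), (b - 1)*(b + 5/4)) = b + 5/4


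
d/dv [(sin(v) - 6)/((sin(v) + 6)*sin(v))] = (-cos(v) + 12/tan(v) + 36*cos(v)/sin(v)^2)/(sin(v) + 6)^2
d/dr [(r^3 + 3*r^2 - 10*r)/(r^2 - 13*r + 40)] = (r^4 - 26*r^3 + 91*r^2 + 240*r - 400)/(r^4 - 26*r^3 + 249*r^2 - 1040*r + 1600)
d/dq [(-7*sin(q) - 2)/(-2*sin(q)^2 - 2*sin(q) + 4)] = (-4*sin(q) + 7*cos(q)^2 - 23)*cos(q)/(2*(sin(q)^2 + sin(q) - 2)^2)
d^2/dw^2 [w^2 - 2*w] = 2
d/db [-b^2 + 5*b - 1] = 5 - 2*b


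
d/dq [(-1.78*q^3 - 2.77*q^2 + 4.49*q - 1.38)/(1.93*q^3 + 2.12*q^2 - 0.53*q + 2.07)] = (1.77635683940025e-15*q^5 + 1.5725*q^4 - 15.4446*q^3 - 11.1143*q^2 - 5.6166*q + 8.5629)/(3.7249*q^6 + 8.1832*q^5 + 2.4486*q^4 + 5.743*q^3 + 9.0577*q^2 - 2.1942*q + 4.2849)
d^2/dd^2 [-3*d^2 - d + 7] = -6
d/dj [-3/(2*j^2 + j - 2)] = 3*(4*j + 1)/(2*j^2 + j - 2)^2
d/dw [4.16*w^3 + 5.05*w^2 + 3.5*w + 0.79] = 12.48*w^2 + 10.1*w + 3.5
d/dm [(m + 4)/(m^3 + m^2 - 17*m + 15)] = (m^3 + m^2 - 17*m - (m + 4)*(3*m^2 + 2*m - 17) + 15)/(m^3 + m^2 - 17*m + 15)^2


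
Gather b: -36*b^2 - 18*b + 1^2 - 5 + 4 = -36*b^2 - 18*b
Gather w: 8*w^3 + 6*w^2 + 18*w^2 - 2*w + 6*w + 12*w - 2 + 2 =8*w^3 + 24*w^2 + 16*w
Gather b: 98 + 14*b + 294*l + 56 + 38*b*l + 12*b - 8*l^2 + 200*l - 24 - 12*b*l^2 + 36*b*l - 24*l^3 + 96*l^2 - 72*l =b*(-12*l^2 + 74*l + 26) - 24*l^3 + 88*l^2 + 422*l + 130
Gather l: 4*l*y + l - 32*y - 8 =l*(4*y + 1) - 32*y - 8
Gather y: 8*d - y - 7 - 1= 8*d - y - 8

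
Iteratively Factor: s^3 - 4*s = (s)*(s^2 - 4) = s*(s + 2)*(s - 2)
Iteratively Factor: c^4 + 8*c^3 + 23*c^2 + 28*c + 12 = (c + 1)*(c^3 + 7*c^2 + 16*c + 12) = (c + 1)*(c + 2)*(c^2 + 5*c + 6) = (c + 1)*(c + 2)^2*(c + 3)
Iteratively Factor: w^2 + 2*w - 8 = (w - 2)*(w + 4)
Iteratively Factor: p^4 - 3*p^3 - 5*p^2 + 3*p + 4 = (p + 1)*(p^3 - 4*p^2 - p + 4) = (p - 4)*(p + 1)*(p^2 - 1) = (p - 4)*(p + 1)^2*(p - 1)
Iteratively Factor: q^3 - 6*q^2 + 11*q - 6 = (q - 3)*(q^2 - 3*q + 2) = (q - 3)*(q - 2)*(q - 1)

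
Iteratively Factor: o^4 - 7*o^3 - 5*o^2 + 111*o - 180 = (o - 3)*(o^3 - 4*o^2 - 17*o + 60) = (o - 3)*(o + 4)*(o^2 - 8*o + 15) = (o - 3)^2*(o + 4)*(o - 5)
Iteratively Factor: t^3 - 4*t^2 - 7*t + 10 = (t + 2)*(t^2 - 6*t + 5) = (t - 5)*(t + 2)*(t - 1)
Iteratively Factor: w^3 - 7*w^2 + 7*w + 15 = (w + 1)*(w^2 - 8*w + 15) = (w - 5)*(w + 1)*(w - 3)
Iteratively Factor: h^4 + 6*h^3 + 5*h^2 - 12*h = (h)*(h^3 + 6*h^2 + 5*h - 12) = h*(h - 1)*(h^2 + 7*h + 12) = h*(h - 1)*(h + 4)*(h + 3)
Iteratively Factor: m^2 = (m)*(m)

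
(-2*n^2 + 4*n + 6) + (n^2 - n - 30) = -n^2 + 3*n - 24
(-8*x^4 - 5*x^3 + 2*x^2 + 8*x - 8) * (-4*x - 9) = 32*x^5 + 92*x^4 + 37*x^3 - 50*x^2 - 40*x + 72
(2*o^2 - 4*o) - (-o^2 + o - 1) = 3*o^2 - 5*o + 1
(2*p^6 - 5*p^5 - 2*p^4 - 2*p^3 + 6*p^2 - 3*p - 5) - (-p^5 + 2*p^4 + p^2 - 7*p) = 2*p^6 - 4*p^5 - 4*p^4 - 2*p^3 + 5*p^2 + 4*p - 5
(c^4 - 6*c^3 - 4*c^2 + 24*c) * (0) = 0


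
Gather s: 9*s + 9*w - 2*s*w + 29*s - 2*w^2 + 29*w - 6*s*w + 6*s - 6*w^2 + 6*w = s*(44 - 8*w) - 8*w^2 + 44*w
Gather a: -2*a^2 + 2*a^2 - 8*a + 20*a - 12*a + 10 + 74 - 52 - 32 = 0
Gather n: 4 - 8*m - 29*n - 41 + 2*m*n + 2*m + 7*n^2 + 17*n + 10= -6*m + 7*n^2 + n*(2*m - 12) - 27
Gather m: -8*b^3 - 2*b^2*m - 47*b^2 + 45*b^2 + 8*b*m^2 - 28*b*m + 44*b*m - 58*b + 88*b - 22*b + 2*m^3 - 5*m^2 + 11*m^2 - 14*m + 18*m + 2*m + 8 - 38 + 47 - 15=-8*b^3 - 2*b^2 + 8*b + 2*m^3 + m^2*(8*b + 6) + m*(-2*b^2 + 16*b + 6) + 2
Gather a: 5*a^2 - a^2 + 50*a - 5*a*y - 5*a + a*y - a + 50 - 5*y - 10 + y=4*a^2 + a*(44 - 4*y) - 4*y + 40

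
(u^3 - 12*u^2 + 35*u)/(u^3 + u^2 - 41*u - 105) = u*(u - 5)/(u^2 + 8*u + 15)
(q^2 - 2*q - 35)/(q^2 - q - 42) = (q + 5)/(q + 6)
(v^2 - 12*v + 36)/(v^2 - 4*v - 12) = (v - 6)/(v + 2)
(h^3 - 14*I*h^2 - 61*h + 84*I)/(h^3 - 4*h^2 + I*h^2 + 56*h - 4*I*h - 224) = (h^2 - 7*I*h - 12)/(h^2 + h*(-4 + 8*I) - 32*I)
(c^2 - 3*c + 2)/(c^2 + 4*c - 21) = (c^2 - 3*c + 2)/(c^2 + 4*c - 21)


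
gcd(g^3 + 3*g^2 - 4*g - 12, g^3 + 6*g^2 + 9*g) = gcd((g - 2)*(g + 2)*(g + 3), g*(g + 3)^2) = g + 3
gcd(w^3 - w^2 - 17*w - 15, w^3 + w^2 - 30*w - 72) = w + 3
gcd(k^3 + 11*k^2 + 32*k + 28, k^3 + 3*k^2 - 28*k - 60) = k + 2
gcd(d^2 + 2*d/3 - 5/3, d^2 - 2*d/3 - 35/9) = d + 5/3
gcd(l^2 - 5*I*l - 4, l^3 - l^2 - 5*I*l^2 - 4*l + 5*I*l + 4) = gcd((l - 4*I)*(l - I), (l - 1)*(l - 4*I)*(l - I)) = l^2 - 5*I*l - 4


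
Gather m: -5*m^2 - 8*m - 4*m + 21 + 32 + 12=-5*m^2 - 12*m + 65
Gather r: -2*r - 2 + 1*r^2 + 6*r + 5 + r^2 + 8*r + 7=2*r^2 + 12*r + 10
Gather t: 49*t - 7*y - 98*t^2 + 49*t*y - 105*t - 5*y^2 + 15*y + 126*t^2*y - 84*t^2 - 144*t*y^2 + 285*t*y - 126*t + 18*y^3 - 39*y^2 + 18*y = t^2*(126*y - 182) + t*(-144*y^2 + 334*y - 182) + 18*y^3 - 44*y^2 + 26*y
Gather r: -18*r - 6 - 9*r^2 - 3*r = -9*r^2 - 21*r - 6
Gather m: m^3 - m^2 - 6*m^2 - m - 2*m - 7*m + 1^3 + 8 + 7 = m^3 - 7*m^2 - 10*m + 16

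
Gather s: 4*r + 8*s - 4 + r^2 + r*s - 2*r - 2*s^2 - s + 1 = r^2 + 2*r - 2*s^2 + s*(r + 7) - 3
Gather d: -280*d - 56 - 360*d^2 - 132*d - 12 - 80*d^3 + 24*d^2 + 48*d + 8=-80*d^3 - 336*d^2 - 364*d - 60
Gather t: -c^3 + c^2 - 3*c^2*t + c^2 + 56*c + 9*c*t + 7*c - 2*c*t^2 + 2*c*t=-c^3 + 2*c^2 - 2*c*t^2 + 63*c + t*(-3*c^2 + 11*c)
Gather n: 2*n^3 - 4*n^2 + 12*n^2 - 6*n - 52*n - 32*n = 2*n^3 + 8*n^2 - 90*n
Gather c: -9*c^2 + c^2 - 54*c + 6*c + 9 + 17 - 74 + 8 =-8*c^2 - 48*c - 40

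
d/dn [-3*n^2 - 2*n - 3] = -6*n - 2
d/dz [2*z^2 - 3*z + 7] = 4*z - 3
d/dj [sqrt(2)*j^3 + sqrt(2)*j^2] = sqrt(2)*j*(3*j + 2)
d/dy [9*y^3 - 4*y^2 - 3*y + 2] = 27*y^2 - 8*y - 3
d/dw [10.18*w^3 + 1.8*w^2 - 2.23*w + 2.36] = 30.54*w^2 + 3.6*w - 2.23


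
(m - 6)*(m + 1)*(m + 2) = m^3 - 3*m^2 - 16*m - 12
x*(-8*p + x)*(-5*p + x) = 40*p^2*x - 13*p*x^2 + x^3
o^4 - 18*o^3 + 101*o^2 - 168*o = o*(o - 8)*(o - 7)*(o - 3)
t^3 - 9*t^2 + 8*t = t*(t - 8)*(t - 1)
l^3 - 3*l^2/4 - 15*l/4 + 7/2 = (l - 7/4)*(l - 1)*(l + 2)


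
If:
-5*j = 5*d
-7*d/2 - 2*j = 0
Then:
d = 0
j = 0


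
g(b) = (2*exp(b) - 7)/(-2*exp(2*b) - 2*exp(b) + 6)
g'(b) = (2*exp(b) - 7)*(4*exp(2*b) + 2*exp(b))/(-2*exp(2*b) - 2*exp(b) + 6)^2 + 2*exp(b)/(-2*exp(2*b) - 2*exp(b) + 6) = ((2*exp(b) - 7)*(2*exp(b) + 1)/2 - exp(2*b) - exp(b) + 3)*exp(b)/(exp(2*b) + exp(b) - 3)^2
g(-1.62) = -1.20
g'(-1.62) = -0.05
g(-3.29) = -1.17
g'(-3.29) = -0.00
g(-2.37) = -1.18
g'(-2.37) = -0.01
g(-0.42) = -1.49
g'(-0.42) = -0.84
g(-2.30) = -1.18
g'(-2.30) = -0.01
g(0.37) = 3.77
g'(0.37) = -41.82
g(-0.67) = -1.34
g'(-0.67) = -0.39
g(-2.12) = -1.18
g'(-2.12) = -0.02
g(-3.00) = -1.17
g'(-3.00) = 0.00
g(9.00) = 0.00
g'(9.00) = 0.00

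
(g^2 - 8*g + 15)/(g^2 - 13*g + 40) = (g - 3)/(g - 8)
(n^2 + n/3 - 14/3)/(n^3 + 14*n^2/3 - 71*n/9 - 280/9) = 3*(n - 2)/(3*n^2 + 7*n - 40)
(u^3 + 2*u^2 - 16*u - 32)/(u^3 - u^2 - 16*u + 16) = (u + 2)/(u - 1)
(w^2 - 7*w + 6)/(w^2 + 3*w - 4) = (w - 6)/(w + 4)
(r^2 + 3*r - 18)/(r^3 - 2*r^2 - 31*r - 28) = (-r^2 - 3*r + 18)/(-r^3 + 2*r^2 + 31*r + 28)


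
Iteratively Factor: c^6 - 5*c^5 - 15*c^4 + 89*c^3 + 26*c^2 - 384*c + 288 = (c - 4)*(c^5 - c^4 - 19*c^3 + 13*c^2 + 78*c - 72) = (c - 4)*(c + 3)*(c^4 - 4*c^3 - 7*c^2 + 34*c - 24) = (c - 4)*(c - 1)*(c + 3)*(c^3 - 3*c^2 - 10*c + 24) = (c - 4)*(c - 1)*(c + 3)^2*(c^2 - 6*c + 8) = (c - 4)^2*(c - 1)*(c + 3)^2*(c - 2)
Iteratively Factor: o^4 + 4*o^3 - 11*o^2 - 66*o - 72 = (o + 3)*(o^3 + o^2 - 14*o - 24) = (o - 4)*(o + 3)*(o^2 + 5*o + 6) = (o - 4)*(o + 3)^2*(o + 2)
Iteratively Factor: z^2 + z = (z)*(z + 1)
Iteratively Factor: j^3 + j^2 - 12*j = (j)*(j^2 + j - 12) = j*(j + 4)*(j - 3)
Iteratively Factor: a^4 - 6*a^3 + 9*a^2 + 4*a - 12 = (a - 2)*(a^3 - 4*a^2 + a + 6) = (a - 2)*(a + 1)*(a^2 - 5*a + 6) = (a - 3)*(a - 2)*(a + 1)*(a - 2)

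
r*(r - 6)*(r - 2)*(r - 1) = r^4 - 9*r^3 + 20*r^2 - 12*r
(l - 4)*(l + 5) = l^2 + l - 20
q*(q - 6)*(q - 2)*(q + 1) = q^4 - 7*q^3 + 4*q^2 + 12*q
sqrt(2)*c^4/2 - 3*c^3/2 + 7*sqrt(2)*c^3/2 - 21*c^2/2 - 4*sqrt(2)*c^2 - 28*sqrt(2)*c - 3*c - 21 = (c + 7)*(c - 3*sqrt(2))*(c + sqrt(2))*(sqrt(2)*c/2 + 1/2)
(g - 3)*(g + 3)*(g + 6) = g^3 + 6*g^2 - 9*g - 54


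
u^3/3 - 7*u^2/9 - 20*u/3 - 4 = (u/3 + 1)*(u - 6)*(u + 2/3)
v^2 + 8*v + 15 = (v + 3)*(v + 5)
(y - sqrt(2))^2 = y^2 - 2*sqrt(2)*y + 2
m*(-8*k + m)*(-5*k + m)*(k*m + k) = 40*k^3*m^2 + 40*k^3*m - 13*k^2*m^3 - 13*k^2*m^2 + k*m^4 + k*m^3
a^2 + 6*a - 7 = (a - 1)*(a + 7)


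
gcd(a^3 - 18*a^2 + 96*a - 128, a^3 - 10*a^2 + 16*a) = a^2 - 10*a + 16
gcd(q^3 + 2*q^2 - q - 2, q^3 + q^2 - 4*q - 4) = q^2 + 3*q + 2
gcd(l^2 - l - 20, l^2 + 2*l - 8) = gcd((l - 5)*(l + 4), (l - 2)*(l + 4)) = l + 4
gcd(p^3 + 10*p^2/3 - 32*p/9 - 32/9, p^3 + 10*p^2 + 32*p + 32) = p + 4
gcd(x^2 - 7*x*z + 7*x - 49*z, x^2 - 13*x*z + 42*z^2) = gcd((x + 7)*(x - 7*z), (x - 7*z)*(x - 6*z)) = x - 7*z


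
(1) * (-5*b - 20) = -5*b - 20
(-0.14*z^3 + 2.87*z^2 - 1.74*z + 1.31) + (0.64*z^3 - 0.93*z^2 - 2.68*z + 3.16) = 0.5*z^3 + 1.94*z^2 - 4.42*z + 4.47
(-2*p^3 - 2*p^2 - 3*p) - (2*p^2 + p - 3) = -2*p^3 - 4*p^2 - 4*p + 3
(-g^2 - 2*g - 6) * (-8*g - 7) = 8*g^3 + 23*g^2 + 62*g + 42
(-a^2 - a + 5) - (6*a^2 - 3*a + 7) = -7*a^2 + 2*a - 2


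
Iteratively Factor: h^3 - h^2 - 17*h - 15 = (h + 1)*(h^2 - 2*h - 15) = (h + 1)*(h + 3)*(h - 5)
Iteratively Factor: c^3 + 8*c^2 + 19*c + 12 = (c + 4)*(c^2 + 4*c + 3) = (c + 3)*(c + 4)*(c + 1)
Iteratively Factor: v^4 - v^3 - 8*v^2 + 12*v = (v - 2)*(v^3 + v^2 - 6*v) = (v - 2)^2*(v^2 + 3*v) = (v - 2)^2*(v + 3)*(v)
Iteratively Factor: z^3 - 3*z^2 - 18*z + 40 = (z - 2)*(z^2 - z - 20) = (z - 2)*(z + 4)*(z - 5)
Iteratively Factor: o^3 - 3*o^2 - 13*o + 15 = (o + 3)*(o^2 - 6*o + 5) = (o - 5)*(o + 3)*(o - 1)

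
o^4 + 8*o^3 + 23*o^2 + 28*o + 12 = (o + 1)*(o + 2)^2*(o + 3)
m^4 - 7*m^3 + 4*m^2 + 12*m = m*(m - 6)*(m - 2)*(m + 1)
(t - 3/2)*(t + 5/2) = t^2 + t - 15/4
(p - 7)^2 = p^2 - 14*p + 49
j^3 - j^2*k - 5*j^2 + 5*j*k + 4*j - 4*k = (j - 4)*(j - 1)*(j - k)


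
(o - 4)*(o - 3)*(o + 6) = o^3 - o^2 - 30*o + 72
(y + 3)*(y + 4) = y^2 + 7*y + 12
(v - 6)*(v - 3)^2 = v^3 - 12*v^2 + 45*v - 54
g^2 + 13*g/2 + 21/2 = (g + 3)*(g + 7/2)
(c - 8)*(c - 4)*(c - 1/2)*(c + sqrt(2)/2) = c^4 - 25*c^3/2 + sqrt(2)*c^3/2 - 25*sqrt(2)*c^2/4 + 38*c^2 - 16*c + 19*sqrt(2)*c - 8*sqrt(2)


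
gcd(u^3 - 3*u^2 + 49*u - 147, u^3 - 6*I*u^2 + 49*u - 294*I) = u^2 + 49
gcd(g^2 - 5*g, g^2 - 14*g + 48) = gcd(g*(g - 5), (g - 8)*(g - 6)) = 1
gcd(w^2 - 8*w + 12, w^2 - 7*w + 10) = w - 2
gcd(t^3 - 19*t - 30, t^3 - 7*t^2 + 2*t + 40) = t^2 - 3*t - 10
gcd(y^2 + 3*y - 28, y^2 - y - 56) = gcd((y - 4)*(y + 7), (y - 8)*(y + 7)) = y + 7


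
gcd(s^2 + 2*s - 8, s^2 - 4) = s - 2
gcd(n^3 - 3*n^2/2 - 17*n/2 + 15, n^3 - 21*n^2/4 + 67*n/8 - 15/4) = n^2 - 9*n/2 + 5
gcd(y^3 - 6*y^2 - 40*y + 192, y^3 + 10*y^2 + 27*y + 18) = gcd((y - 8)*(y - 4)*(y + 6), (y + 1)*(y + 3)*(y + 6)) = y + 6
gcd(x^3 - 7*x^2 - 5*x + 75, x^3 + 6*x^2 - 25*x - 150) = x - 5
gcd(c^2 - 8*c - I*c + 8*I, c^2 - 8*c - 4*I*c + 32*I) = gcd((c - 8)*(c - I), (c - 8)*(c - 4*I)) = c - 8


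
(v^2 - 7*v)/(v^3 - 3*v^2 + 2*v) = (v - 7)/(v^2 - 3*v + 2)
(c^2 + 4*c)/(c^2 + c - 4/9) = 9*c*(c + 4)/(9*c^2 + 9*c - 4)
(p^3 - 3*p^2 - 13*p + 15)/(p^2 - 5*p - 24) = (p^2 - 6*p + 5)/(p - 8)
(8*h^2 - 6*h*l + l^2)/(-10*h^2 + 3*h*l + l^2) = (-4*h + l)/(5*h + l)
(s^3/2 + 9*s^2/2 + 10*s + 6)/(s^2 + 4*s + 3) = (s^2 + 8*s + 12)/(2*(s + 3))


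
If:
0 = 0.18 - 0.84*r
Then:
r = 0.21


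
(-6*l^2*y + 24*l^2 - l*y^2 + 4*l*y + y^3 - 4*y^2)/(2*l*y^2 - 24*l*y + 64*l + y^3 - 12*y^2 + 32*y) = (-3*l + y)/(y - 8)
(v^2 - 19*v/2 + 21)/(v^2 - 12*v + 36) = (v - 7/2)/(v - 6)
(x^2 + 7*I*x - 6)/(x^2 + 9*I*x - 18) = (x + I)/(x + 3*I)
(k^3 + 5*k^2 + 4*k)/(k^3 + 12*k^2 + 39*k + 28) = k/(k + 7)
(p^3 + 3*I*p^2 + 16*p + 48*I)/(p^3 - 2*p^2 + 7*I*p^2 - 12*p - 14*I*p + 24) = (p - 4*I)/(p - 2)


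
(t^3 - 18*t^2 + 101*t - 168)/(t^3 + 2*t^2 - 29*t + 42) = (t^2 - 15*t + 56)/(t^2 + 5*t - 14)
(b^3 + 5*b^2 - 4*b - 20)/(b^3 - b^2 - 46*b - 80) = (b - 2)/(b - 8)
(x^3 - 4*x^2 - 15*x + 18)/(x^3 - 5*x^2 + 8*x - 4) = (x^2 - 3*x - 18)/(x^2 - 4*x + 4)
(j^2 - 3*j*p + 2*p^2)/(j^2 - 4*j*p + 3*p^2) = (-j + 2*p)/(-j + 3*p)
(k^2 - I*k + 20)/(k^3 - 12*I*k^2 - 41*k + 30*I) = (k + 4*I)/(k^2 - 7*I*k - 6)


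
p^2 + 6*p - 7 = (p - 1)*(p + 7)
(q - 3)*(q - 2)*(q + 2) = q^3 - 3*q^2 - 4*q + 12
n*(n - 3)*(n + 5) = n^3 + 2*n^2 - 15*n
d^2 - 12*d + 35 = (d - 7)*(d - 5)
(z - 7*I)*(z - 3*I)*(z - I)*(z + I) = z^4 - 10*I*z^3 - 20*z^2 - 10*I*z - 21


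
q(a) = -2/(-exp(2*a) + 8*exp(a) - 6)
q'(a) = -2*(2*exp(2*a) - 8*exp(a))/(-exp(2*a) + 8*exp(a) - 6)^2 = 4*(4 - exp(a))*exp(a)/(exp(2*a) - 8*exp(a) + 6)^2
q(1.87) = -0.53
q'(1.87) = -4.45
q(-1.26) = 0.52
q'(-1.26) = 0.29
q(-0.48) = 1.40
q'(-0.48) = 4.08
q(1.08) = -0.23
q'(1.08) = 0.16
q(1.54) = -0.21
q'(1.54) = -0.14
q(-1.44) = 0.48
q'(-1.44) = 0.21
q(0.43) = -0.51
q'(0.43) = 0.98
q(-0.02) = -2.27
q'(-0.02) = 15.26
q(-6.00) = 0.33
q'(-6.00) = 0.00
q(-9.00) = 0.33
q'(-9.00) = 0.00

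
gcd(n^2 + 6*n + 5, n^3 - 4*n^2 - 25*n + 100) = n + 5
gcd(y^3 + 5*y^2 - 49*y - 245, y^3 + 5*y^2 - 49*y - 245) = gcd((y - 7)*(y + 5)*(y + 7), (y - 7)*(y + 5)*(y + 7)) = y^3 + 5*y^2 - 49*y - 245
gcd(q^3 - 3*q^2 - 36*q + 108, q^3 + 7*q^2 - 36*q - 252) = q^2 - 36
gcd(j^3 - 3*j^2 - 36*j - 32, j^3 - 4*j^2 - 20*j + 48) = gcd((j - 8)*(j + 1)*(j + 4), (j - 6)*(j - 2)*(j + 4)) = j + 4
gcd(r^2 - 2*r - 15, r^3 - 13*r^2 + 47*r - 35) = r - 5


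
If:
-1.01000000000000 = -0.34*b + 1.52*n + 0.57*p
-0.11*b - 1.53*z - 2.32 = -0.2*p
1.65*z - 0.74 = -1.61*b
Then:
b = 0.459627329192547 - 1.02484472049689*z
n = -2.88661735861393*z - 5.00646044458974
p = 7.08633540372671*z + 11.8527950310559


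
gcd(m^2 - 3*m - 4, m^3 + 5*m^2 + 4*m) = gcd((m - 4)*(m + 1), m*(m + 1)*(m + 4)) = m + 1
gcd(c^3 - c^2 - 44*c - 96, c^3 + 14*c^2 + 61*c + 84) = c^2 + 7*c + 12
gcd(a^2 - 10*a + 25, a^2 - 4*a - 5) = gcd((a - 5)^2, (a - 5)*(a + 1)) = a - 5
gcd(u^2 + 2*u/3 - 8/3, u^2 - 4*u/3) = u - 4/3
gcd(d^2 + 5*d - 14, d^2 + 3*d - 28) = d + 7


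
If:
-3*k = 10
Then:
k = -10/3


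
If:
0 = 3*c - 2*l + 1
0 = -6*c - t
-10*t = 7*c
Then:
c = 0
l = 1/2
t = 0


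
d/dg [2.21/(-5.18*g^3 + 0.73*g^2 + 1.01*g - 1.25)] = (34.3434*g^2 - 3.2266*g - 2.2321)/(5.18*g^3 - 0.73*g^2 - 1.01*g + 1.25)^2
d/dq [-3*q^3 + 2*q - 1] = 2 - 9*q^2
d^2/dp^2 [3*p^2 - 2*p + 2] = 6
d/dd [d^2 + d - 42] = 2*d + 1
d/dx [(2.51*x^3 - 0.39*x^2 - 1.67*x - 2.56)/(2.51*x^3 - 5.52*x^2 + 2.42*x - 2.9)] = (-12.8763*x^4 + 20.5318*x^3 - 12.7224*x^2 - 26.0004*x + 11.0382)/(6.3001*x^6 - 27.7104*x^5 + 42.6188*x^4 - 41.2748*x^3 + 37.8724*x^2 - 14.036*x + 8.41)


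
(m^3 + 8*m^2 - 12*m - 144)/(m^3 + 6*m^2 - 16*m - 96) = (m + 6)/(m + 4)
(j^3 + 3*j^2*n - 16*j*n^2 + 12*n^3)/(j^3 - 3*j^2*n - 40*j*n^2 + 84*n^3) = (j - n)/(j - 7*n)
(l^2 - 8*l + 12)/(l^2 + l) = (l^2 - 8*l + 12)/(l*(l + 1))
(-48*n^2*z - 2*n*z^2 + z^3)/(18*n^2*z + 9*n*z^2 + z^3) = (-8*n + z)/(3*n + z)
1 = 1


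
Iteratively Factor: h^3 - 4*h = (h)*(h^2 - 4) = h*(h + 2)*(h - 2)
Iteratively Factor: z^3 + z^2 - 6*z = (z - 2)*(z^2 + 3*z) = z*(z - 2)*(z + 3)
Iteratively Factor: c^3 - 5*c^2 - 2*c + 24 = (c - 4)*(c^2 - c - 6) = (c - 4)*(c - 3)*(c + 2)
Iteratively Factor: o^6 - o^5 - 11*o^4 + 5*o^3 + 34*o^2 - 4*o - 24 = (o - 3)*(o^5 + 2*o^4 - 5*o^3 - 10*o^2 + 4*o + 8) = (o - 3)*(o + 1)*(o^4 + o^3 - 6*o^2 - 4*o + 8) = (o - 3)*(o - 1)*(o + 1)*(o^3 + 2*o^2 - 4*o - 8) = (o - 3)*(o - 2)*(o - 1)*(o + 1)*(o^2 + 4*o + 4) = (o - 3)*(o - 2)*(o - 1)*(o + 1)*(o + 2)*(o + 2)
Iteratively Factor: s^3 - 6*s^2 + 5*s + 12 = (s - 4)*(s^2 - 2*s - 3) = (s - 4)*(s + 1)*(s - 3)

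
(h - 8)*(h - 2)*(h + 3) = h^3 - 7*h^2 - 14*h + 48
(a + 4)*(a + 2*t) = a^2 + 2*a*t + 4*a + 8*t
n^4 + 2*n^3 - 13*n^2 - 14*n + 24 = (n - 3)*(n - 1)*(n + 2)*(n + 4)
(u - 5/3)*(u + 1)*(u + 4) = u^3 + 10*u^2/3 - 13*u/3 - 20/3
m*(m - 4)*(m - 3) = m^3 - 7*m^2 + 12*m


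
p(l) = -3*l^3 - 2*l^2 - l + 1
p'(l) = -9*l^2 - 4*l - 1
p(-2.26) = 27.67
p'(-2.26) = -37.93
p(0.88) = -3.47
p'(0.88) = -11.49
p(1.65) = -19.57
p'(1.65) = -32.10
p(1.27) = -9.64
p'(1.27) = -20.60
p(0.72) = -1.88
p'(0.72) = -8.55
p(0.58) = -0.84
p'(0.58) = -6.35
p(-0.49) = 1.36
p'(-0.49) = -1.20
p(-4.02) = 167.59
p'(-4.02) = -130.36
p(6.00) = -725.00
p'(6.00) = -349.00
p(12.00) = -5483.00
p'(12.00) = -1345.00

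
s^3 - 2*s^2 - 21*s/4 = s*(s - 7/2)*(s + 3/2)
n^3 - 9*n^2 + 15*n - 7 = (n - 7)*(n - 1)^2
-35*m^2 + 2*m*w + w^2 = (-5*m + w)*(7*m + w)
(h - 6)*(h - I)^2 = h^3 - 6*h^2 - 2*I*h^2 - h + 12*I*h + 6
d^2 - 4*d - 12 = (d - 6)*(d + 2)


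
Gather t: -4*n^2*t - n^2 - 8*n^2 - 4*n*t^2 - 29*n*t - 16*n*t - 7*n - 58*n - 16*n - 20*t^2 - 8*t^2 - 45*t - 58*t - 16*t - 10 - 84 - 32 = -9*n^2 - 81*n + t^2*(-4*n - 28) + t*(-4*n^2 - 45*n - 119) - 126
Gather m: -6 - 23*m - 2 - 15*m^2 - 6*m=-15*m^2 - 29*m - 8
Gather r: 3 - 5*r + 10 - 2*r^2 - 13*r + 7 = -2*r^2 - 18*r + 20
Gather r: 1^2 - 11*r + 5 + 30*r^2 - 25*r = 30*r^2 - 36*r + 6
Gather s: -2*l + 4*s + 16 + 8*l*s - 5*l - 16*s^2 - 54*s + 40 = -7*l - 16*s^2 + s*(8*l - 50) + 56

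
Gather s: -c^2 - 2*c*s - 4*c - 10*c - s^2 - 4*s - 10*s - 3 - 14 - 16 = -c^2 - 14*c - s^2 + s*(-2*c - 14) - 33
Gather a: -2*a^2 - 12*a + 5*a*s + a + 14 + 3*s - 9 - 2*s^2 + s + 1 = -2*a^2 + a*(5*s - 11) - 2*s^2 + 4*s + 6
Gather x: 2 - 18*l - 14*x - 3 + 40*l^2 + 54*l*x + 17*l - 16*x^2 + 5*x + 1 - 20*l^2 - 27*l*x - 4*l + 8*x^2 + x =20*l^2 - 5*l - 8*x^2 + x*(27*l - 8)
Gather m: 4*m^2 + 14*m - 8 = 4*m^2 + 14*m - 8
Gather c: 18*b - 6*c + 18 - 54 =18*b - 6*c - 36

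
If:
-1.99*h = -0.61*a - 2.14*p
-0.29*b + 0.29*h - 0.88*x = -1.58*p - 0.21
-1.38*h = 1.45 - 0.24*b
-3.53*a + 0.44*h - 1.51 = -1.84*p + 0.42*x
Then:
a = -3.10740390544707*x - 5.32630900993491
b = -32.5559782704449*x - 47.6495488670288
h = -5.66190926442519*x - 9.33760270151226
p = -4.3792911466745*x - 7.16485087848089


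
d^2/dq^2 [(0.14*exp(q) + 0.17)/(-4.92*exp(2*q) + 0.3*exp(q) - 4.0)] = (-3.388896*exp(4*q) - 16.666992*exp(3*q) + 17.28396*exp(2*q) + 13.1991*exp(q) - 2.444)*exp(q)/(119.095488*exp(6*q) - 21.78576*exp(5*q) + 291.8052*exp(4*q) - 35.451*exp(3*q) + 237.24*exp(2*q) - 14.4*exp(q) + 64.0)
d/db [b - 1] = 1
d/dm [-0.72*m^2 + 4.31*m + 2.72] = 4.31 - 1.44*m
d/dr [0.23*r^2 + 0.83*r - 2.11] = 0.46*r + 0.83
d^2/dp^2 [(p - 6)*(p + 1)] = 2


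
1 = 1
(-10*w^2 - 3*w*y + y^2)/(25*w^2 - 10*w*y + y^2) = (2*w + y)/(-5*w + y)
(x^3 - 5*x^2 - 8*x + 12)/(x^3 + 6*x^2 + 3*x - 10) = (x - 6)/(x + 5)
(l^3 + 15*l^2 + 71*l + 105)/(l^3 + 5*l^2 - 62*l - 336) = (l^2 + 8*l + 15)/(l^2 - 2*l - 48)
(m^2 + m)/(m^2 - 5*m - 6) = m/(m - 6)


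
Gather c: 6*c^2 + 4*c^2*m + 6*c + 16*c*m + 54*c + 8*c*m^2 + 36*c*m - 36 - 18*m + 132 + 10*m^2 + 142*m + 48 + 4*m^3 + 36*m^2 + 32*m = c^2*(4*m + 6) + c*(8*m^2 + 52*m + 60) + 4*m^3 + 46*m^2 + 156*m + 144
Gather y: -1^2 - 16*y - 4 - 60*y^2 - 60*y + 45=-60*y^2 - 76*y + 40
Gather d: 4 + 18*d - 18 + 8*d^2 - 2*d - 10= 8*d^2 + 16*d - 24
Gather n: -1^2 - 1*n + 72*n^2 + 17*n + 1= 72*n^2 + 16*n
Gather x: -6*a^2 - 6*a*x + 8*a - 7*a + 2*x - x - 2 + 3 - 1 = -6*a^2 + a + x*(1 - 6*a)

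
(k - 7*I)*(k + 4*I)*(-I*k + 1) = -I*k^3 - 2*k^2 - 31*I*k + 28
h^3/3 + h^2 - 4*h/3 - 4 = (h/3 + 1)*(h - 2)*(h + 2)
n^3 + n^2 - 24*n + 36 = (n - 3)*(n - 2)*(n + 6)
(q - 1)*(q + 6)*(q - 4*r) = q^3 - 4*q^2*r + 5*q^2 - 20*q*r - 6*q + 24*r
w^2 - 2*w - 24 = (w - 6)*(w + 4)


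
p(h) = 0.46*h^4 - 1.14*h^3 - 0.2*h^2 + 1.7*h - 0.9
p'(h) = 1.84*h^3 - 3.42*h^2 - 0.4*h + 1.7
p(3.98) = 46.25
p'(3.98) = 61.94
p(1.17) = -0.15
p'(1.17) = -0.50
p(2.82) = 5.83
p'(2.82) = 14.64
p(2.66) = 3.78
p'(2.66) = 11.07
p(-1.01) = -1.17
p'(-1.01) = -3.28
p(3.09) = 10.75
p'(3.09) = 22.10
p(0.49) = -0.22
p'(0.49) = 0.90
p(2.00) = -0.06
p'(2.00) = 1.94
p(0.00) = -0.90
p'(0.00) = 1.70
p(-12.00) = 11458.38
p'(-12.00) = -3665.50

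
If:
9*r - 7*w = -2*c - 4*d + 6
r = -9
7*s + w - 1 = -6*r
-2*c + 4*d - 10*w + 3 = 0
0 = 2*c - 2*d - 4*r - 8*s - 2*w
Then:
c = 1689/74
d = 709/74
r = -9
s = 293/37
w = -16/37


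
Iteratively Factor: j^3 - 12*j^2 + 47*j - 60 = (j - 5)*(j^2 - 7*j + 12) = (j - 5)*(j - 4)*(j - 3)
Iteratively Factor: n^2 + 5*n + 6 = (n + 3)*(n + 2)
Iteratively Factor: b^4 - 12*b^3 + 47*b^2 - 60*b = (b - 5)*(b^3 - 7*b^2 + 12*b) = (b - 5)*(b - 4)*(b^2 - 3*b) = b*(b - 5)*(b - 4)*(b - 3)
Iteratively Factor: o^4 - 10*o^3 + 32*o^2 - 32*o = (o)*(o^3 - 10*o^2 + 32*o - 32) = o*(o - 4)*(o^2 - 6*o + 8) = o*(o - 4)^2*(o - 2)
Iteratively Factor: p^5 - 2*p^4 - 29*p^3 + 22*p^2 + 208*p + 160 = (p - 5)*(p^4 + 3*p^3 - 14*p^2 - 48*p - 32) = (p - 5)*(p + 4)*(p^3 - p^2 - 10*p - 8) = (p - 5)*(p - 4)*(p + 4)*(p^2 + 3*p + 2) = (p - 5)*(p - 4)*(p + 1)*(p + 4)*(p + 2)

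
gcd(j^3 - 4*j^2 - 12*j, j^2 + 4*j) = j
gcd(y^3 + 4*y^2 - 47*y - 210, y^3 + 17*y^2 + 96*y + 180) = y^2 + 11*y + 30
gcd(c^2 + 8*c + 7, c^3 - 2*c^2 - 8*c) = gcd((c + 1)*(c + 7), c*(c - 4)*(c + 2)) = 1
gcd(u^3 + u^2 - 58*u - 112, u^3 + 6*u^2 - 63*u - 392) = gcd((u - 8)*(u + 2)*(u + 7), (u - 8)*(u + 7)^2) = u^2 - u - 56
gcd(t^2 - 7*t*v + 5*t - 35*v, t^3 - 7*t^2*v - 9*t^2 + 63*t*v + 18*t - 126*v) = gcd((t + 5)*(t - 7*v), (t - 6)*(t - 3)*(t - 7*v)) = t - 7*v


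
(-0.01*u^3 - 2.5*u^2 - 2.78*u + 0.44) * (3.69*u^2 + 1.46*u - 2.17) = -0.0369*u^5 - 9.2396*u^4 - 13.8865*u^3 + 2.9898*u^2 + 6.675*u - 0.9548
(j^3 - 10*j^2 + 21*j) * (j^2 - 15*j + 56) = j^5 - 25*j^4 + 227*j^3 - 875*j^2 + 1176*j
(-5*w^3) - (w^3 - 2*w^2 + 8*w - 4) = -6*w^3 + 2*w^2 - 8*w + 4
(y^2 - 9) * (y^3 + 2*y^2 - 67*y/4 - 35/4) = y^5 + 2*y^4 - 103*y^3/4 - 107*y^2/4 + 603*y/4 + 315/4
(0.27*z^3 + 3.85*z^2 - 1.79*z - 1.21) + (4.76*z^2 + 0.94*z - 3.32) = 0.27*z^3 + 8.61*z^2 - 0.85*z - 4.53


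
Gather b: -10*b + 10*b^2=10*b^2 - 10*b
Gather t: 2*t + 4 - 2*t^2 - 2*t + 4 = 8 - 2*t^2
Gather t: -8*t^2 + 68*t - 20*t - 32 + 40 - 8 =-8*t^2 + 48*t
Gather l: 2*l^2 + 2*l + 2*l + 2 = 2*l^2 + 4*l + 2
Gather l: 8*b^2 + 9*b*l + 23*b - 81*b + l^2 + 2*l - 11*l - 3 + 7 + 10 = 8*b^2 - 58*b + l^2 + l*(9*b - 9) + 14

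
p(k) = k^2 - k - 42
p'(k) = 2*k - 1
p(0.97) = -42.03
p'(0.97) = 0.94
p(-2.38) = -33.96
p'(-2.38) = -5.76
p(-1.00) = -40.00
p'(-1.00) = -3.00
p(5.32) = -19.02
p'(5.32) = 9.64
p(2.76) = -37.14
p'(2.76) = 4.52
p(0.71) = -42.21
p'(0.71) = 0.42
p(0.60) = -42.24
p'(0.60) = 0.20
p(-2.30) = -34.41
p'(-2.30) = -5.60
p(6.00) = -12.00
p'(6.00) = 11.00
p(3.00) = -36.00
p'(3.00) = 5.00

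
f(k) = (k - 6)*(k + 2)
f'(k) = 2*k - 4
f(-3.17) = 10.73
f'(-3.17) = -10.34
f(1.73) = -15.93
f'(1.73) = -0.54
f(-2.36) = 3.01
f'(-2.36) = -8.72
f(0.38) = -13.38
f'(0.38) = -3.24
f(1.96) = -16.00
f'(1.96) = -0.08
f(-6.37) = 54.06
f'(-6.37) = -16.74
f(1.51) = -15.76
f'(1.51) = -0.98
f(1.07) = -15.14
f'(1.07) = -1.86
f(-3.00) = 9.00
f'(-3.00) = -10.00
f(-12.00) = 180.00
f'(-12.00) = -28.00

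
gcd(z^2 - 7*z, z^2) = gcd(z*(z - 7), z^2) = z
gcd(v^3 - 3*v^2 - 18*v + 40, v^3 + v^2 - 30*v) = v - 5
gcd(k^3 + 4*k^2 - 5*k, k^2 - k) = k^2 - k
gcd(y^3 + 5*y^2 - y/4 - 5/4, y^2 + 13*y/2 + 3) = y + 1/2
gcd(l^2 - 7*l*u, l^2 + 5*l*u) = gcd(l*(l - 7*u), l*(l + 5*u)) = l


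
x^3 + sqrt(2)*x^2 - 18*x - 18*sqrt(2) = (x - 3*sqrt(2))*(x + sqrt(2))*(x + 3*sqrt(2))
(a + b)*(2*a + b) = 2*a^2 + 3*a*b + b^2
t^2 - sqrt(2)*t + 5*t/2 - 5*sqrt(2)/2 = (t + 5/2)*(t - sqrt(2))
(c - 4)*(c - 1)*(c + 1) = c^3 - 4*c^2 - c + 4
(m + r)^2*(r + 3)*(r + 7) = m^2*r^2 + 10*m^2*r + 21*m^2 + 2*m*r^3 + 20*m*r^2 + 42*m*r + r^4 + 10*r^3 + 21*r^2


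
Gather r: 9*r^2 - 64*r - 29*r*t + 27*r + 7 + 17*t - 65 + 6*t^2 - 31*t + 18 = 9*r^2 + r*(-29*t - 37) + 6*t^2 - 14*t - 40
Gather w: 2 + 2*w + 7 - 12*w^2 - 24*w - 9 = -12*w^2 - 22*w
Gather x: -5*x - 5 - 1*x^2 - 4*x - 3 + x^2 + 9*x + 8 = 0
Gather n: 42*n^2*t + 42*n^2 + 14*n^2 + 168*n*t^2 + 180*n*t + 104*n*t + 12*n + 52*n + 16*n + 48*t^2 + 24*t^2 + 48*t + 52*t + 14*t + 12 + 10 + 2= n^2*(42*t + 56) + n*(168*t^2 + 284*t + 80) + 72*t^2 + 114*t + 24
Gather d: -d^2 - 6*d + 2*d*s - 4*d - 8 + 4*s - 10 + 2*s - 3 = -d^2 + d*(2*s - 10) + 6*s - 21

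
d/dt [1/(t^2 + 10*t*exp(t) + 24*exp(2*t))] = 2*(-5*t*exp(t) - t - 24*exp(2*t) - 5*exp(t))/(t^2 + 10*t*exp(t) + 24*exp(2*t))^2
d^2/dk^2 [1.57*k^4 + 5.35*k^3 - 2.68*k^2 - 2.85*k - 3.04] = 18.84*k^2 + 32.1*k - 5.36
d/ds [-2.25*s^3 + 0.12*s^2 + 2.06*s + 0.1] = -6.75*s^2 + 0.24*s + 2.06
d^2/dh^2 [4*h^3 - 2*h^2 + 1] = 24*h - 4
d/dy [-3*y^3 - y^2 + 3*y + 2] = -9*y^2 - 2*y + 3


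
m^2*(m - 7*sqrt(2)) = m^3 - 7*sqrt(2)*m^2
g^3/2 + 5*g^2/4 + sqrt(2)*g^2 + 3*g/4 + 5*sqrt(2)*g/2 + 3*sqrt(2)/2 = (g/2 + 1/2)*(g + 3/2)*(g + 2*sqrt(2))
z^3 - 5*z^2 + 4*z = z*(z - 4)*(z - 1)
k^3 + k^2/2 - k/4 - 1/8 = (k - 1/2)*(k + 1/2)^2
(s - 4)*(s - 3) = s^2 - 7*s + 12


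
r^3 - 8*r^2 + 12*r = r*(r - 6)*(r - 2)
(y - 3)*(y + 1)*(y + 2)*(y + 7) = y^4 + 7*y^3 - 7*y^2 - 55*y - 42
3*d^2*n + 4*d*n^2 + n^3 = n*(d + n)*(3*d + n)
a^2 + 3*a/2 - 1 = (a - 1/2)*(a + 2)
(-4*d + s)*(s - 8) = -4*d*s + 32*d + s^2 - 8*s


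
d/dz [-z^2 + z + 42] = 1 - 2*z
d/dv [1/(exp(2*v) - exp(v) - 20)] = (1 - 2*exp(v))*exp(v)/(-exp(2*v) + exp(v) + 20)^2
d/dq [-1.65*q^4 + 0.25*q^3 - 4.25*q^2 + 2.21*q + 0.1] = -6.6*q^3 + 0.75*q^2 - 8.5*q + 2.21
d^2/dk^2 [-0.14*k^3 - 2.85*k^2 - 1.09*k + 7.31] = -0.84*k - 5.7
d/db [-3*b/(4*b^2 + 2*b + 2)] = 3*(2*b^2 - 1)/(2*(4*b^4 + 4*b^3 + 5*b^2 + 2*b + 1))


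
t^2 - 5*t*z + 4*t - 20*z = (t + 4)*(t - 5*z)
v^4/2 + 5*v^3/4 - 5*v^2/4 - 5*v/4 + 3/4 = (v/2 + 1/2)*(v - 1)*(v - 1/2)*(v + 3)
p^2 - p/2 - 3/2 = (p - 3/2)*(p + 1)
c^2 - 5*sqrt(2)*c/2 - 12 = (c - 4*sqrt(2))*(c + 3*sqrt(2)/2)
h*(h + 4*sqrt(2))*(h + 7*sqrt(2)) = h^3 + 11*sqrt(2)*h^2 + 56*h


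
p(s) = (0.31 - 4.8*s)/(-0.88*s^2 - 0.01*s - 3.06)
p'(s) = (0.31 - 4.8*s)*(1.76*s + 0.01)/(-0.88*s^2 - 0.01*s - 3.06)^2 - 4.8/(-0.88*s^2 - 0.01*s - 3.06)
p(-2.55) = -1.43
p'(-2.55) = -0.18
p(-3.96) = -1.15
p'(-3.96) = -0.19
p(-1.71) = -1.52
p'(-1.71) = 0.04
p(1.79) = 1.40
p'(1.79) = 0.06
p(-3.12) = -1.32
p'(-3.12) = -0.21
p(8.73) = 0.59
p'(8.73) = -0.06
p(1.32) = 1.31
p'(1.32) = 0.38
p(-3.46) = -1.25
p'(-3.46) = -0.21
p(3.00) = 1.28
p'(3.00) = -0.18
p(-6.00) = -0.84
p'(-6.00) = -0.12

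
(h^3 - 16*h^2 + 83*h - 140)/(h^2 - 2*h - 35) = (h^2 - 9*h + 20)/(h + 5)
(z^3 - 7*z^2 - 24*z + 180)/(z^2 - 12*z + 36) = z + 5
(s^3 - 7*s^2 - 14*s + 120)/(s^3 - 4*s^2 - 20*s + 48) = (s - 5)/(s - 2)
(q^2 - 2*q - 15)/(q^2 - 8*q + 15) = (q + 3)/(q - 3)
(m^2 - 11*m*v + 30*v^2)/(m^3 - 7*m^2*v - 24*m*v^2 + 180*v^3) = (-m + 5*v)/(-m^2 + m*v + 30*v^2)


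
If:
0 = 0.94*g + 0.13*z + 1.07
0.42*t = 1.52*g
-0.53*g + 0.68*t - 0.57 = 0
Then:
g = 0.30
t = 1.07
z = -10.37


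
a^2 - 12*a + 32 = (a - 8)*(a - 4)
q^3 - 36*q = q*(q - 6)*(q + 6)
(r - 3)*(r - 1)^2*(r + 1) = r^4 - 4*r^3 + 2*r^2 + 4*r - 3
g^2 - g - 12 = (g - 4)*(g + 3)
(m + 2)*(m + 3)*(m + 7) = m^3 + 12*m^2 + 41*m + 42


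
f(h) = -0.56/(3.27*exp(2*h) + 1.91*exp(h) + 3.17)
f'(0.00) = 0.07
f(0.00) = -0.07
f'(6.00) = 0.00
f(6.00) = 0.00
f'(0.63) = 0.04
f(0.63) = -0.03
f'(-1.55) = 0.03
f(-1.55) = -0.15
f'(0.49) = 0.05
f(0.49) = -0.04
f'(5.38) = 0.00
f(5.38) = -0.00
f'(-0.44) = 0.07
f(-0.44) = -0.10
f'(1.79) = 0.01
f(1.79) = -0.00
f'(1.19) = 0.02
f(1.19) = -0.01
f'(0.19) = 0.06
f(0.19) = -0.05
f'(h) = -0.56*(-6.54*exp(2*h) - 1.91*exp(h))/(3.27*exp(2*h) + 1.91*exp(h) + 3.17)^2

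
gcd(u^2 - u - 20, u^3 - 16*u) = u + 4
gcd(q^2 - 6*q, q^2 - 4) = 1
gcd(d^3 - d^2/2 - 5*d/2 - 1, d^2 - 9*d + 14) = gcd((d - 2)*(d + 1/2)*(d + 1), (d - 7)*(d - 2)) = d - 2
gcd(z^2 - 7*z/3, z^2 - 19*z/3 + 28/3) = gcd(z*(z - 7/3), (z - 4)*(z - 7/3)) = z - 7/3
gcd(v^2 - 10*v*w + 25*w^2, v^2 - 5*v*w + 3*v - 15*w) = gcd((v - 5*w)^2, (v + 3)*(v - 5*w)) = v - 5*w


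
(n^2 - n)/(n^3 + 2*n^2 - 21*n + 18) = n/(n^2 + 3*n - 18)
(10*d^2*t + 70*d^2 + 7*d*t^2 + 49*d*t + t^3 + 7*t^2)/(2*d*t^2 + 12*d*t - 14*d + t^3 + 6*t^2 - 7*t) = (5*d + t)/(t - 1)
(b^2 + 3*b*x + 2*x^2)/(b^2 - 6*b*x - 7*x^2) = (-b - 2*x)/(-b + 7*x)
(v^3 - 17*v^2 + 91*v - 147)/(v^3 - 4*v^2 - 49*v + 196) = (v^2 - 10*v + 21)/(v^2 + 3*v - 28)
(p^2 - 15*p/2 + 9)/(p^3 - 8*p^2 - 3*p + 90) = (p - 3/2)/(p^2 - 2*p - 15)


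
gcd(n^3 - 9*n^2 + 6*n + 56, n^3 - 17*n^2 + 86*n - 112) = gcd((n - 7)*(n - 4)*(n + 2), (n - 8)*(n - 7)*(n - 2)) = n - 7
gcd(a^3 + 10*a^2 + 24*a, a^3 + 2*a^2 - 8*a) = a^2 + 4*a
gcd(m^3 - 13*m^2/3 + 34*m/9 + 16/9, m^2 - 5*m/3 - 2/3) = m^2 - 5*m/3 - 2/3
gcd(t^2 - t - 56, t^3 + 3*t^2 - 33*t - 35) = t + 7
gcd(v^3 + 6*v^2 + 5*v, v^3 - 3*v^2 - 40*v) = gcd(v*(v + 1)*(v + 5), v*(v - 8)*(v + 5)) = v^2 + 5*v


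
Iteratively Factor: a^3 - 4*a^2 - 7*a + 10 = (a - 1)*(a^2 - 3*a - 10) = (a - 1)*(a + 2)*(a - 5)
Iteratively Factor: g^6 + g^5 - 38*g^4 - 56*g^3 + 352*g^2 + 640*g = (g)*(g^5 + g^4 - 38*g^3 - 56*g^2 + 352*g + 640) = g*(g - 5)*(g^4 + 6*g^3 - 8*g^2 - 96*g - 128) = g*(g - 5)*(g + 2)*(g^3 + 4*g^2 - 16*g - 64) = g*(g - 5)*(g - 4)*(g + 2)*(g^2 + 8*g + 16) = g*(g - 5)*(g - 4)*(g + 2)*(g + 4)*(g + 4)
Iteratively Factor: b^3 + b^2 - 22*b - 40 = (b - 5)*(b^2 + 6*b + 8) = (b - 5)*(b + 4)*(b + 2)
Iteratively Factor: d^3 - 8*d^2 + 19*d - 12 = (d - 3)*(d^2 - 5*d + 4) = (d - 3)*(d - 1)*(d - 4)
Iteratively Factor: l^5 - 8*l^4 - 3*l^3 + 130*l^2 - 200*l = (l - 5)*(l^4 - 3*l^3 - 18*l^2 + 40*l) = (l - 5)^2*(l^3 + 2*l^2 - 8*l) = (l - 5)^2*(l + 4)*(l^2 - 2*l) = (l - 5)^2*(l - 2)*(l + 4)*(l)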